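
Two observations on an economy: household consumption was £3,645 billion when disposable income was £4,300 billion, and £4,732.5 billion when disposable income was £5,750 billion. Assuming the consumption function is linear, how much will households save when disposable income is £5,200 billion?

MPC = (4732.5 − 3645)/(5750 − 4300) = 1087.5/1450 = 0.75
a = 3645 − 0.75(4300) = 3645 − 3225 = 420
C = 420 + 0.75(5200) = 4320
S = 5200 − 4320 = 880

S = 880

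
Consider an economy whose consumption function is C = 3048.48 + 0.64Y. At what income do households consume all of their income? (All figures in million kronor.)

At break-even, C = Y: 3048.48 + 0.64Y = Y
0.36Y = 3048.48, so Y = 3048.48/0.36 = 8468

Y = 8468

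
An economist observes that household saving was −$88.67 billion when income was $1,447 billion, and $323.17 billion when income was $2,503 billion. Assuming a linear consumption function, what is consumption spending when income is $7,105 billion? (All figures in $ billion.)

MPS = ΔS/ΔY = (323.17 − (-88.67))/(2503 − 1447) = 411.84/1056 = 0.39
MPC = 1 − MPS = 0.61
Autonomous saving = -88.67 − 0.39(1447) = -653, so a = 653
C = 653 + 0.61(7105) = 653 + 4334.05 = 4987.05

C = 4987.05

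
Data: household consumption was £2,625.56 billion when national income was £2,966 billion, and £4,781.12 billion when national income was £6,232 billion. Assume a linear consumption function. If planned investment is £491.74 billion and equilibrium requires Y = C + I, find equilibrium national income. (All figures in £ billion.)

MPC = (4781.12 − 2625.56)/(6232 − 2966) = 2155.56/3266 = 0.66
a = 2625.56 − 0.66(2966) = 668
Equilibrium: Y = 668 + 0.66Y + 491.74
0.34Y = 1159.74, so Y = 1159.74/0.34 = 3411

Y = 3411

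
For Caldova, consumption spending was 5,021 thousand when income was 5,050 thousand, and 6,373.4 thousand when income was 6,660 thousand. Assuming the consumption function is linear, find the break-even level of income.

Y = 4868.75

MPC = (6373.4 − 5021)/(6660 − 5050) = 1352.4/1610 = 0.84
a = 5021 − 0.84(5050) = 5021 − 4242 = 779
Break-even: Y = a/(1−MPC) = 779/0.16 = 4868.75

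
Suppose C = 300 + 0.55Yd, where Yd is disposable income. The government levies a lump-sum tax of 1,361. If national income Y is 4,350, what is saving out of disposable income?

S = 1045.05

Yd = Y − T = 4350 − 1361 = 2989
C = 300 + 0.55(2989) = 300 + 1643.95 = 1943.95
S = Yd − C = 2989 − 1943.95 = 1045.05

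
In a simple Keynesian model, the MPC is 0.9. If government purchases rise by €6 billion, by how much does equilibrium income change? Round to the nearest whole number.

ΔY ≈ 60

The multiplier is 1/(1 − MPC) = 1/0.1.
ΔY = 6/0.1 = 60.00 ≈ 60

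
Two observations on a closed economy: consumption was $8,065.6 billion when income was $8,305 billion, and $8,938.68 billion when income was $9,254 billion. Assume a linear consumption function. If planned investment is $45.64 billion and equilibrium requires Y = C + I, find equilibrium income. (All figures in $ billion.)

MPC = (8938.68 − 8065.6)/(9254 − 8305) = 873.08/949 = 0.92
a = 8065.6 − 0.92(8305) = 425
Equilibrium: Y = 425 + 0.92Y + 45.64
0.08Y = 470.64, so Y = 470.64/0.08 = 5883

Y = 5883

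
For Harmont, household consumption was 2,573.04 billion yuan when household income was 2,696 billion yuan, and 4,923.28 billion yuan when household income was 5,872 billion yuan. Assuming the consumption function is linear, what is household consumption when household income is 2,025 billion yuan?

C = 2076.5

MPC = (4923.28 − 2573.04)/(5872 − 2696) = 2350.24/3176 = 0.74
a = 2573.04 − 0.74(2696) = 2573.04 − 1995.04 = 578
C = 578 + 0.74(2025) = 578 + 1498.5 = 2076.5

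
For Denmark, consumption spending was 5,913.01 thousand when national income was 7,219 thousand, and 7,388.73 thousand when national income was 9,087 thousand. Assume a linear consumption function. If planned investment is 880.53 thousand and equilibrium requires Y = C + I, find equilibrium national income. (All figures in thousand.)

MPC = (7388.73 − 5913.01)/(9087 − 7219) = 1475.72/1868 = 0.79
a = 5913.01 − 0.79(7219) = 210
Equilibrium: Y = 210 + 0.79Y + 880.53
0.21Y = 1090.53, so Y = 1090.53/0.21 = 5193

Y = 5193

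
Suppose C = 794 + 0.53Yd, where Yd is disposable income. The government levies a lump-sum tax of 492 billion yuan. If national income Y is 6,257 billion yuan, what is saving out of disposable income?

S = 1915.55

Yd = Y − T = 6257 − 492 = 5765
C = 794 + 0.53(5765) = 794 + 3055.45 = 3849.45
S = Yd − C = 5765 − 3849.45 = 1915.55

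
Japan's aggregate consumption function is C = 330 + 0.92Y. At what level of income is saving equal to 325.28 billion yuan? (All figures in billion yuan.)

S = Y − C = -330 + 0.08Y
-330 + 0.08Y = 325.28, so 0.08Y = 655.28 and Y = 8191

Y = 8191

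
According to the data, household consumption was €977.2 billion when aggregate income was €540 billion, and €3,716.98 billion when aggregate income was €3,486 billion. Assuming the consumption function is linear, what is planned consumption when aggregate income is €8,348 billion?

MPC = (3716.98 − 977.2)/(3486 − 540) = 2739.78/2946 = 0.93
a = 977.2 − 0.93(540) = 977.2 − 502.2 = 475
C = 475 + 0.93(8348) = 475 + 7763.64 = 8238.64

C = 8238.64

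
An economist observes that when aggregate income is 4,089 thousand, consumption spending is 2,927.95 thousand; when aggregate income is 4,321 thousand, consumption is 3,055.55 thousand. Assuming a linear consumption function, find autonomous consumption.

MPC = ΔC/ΔY = (3055.55 − 2927.95)/(4321 − 4089) = 127.6/232 = 0.55
a = C − MPC·Y = 2927.95 − 0.55(4089) = 2927.95 − 2248.95 = 679

a = 679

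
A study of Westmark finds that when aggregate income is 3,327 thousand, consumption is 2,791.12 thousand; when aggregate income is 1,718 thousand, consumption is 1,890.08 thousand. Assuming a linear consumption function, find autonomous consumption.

a = 928

MPC = ΔC/ΔY = (2791.12 − 1890.08)/(3327 − 1718) = 901.04/1609 = 0.56
a = C − MPC·Y = 1890.08 − 0.56(1718) = 1890.08 − 962.08 = 928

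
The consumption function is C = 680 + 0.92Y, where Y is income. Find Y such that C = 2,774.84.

Y = 2277

680 + 0.92Y = 2774.84
0.92Y = 2094.84, so Y = 2094.84/0.92 = 2277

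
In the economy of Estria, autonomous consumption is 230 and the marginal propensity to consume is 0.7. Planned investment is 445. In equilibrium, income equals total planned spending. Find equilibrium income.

Y = 2250

Y = C + I = 230 + 0.7Y + 445
Y − 0.7Y = 675
0.3Y = 675, so Y = 675/0.3 = 2250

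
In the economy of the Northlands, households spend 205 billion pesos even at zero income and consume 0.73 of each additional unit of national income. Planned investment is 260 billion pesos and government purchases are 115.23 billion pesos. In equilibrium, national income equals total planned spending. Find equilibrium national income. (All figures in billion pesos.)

Y = C + I + G = 205 + 0.73Y + 260 + 115.23
Y − 0.73Y = 580.23
0.27Y = 580.23, so Y = 580.23/0.27 = 2149

Y = 2149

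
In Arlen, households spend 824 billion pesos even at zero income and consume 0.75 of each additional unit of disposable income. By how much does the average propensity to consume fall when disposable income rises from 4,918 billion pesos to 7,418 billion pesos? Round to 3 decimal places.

At Y = 4918: C = 824 + 0.75(4918) = 4512.5, APC = 4512.5/4918 = 0.9175
At Y = 7418: C = 6387.5, APC = 6387.5/7418 = 0.8611
Fall in APC = 0.9175 − 0.8611 = 0.0564 ≈ 0.056

ΔAPC = 0.056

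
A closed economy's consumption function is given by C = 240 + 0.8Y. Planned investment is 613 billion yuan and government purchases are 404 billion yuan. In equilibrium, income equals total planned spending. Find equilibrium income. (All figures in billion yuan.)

Y = C + I + G = 240 + 0.8Y + 613 + 404
Y − 0.8Y = 1257
0.2Y = 1257, so Y = 1257/0.2 = 6285

Y = 6285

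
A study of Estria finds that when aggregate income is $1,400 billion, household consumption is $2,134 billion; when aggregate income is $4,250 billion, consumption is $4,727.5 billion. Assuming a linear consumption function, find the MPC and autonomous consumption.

MPC = 0.91; a = 860

MPC = ΔC/ΔY = (4727.5 − 2134)/(4250 − 1400) = 2593.5/2850 = 0.91
a = C − MPC·Y = 2134 − 0.91(1400) = 2134 − 1274 = 860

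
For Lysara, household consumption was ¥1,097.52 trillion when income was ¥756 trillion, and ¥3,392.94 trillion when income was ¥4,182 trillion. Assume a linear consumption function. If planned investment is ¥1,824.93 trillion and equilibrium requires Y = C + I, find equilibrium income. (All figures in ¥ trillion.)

Y = 7321

MPC = (3392.94 − 1097.52)/(4182 − 756) = 2295.42/3426 = 0.67
a = 1097.52 − 0.67(756) = 591
Equilibrium: Y = 591 + 0.67Y + 1824.93
0.33Y = 2415.93, so Y = 2415.93/0.33 = 7321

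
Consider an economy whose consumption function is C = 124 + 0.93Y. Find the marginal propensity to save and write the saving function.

MPS = 0.07; S = -124 + 0.07Y

MPS = 1 − MPC = 1 − 0.93 = 0.07
S = Y − C = -124 + 0.07Y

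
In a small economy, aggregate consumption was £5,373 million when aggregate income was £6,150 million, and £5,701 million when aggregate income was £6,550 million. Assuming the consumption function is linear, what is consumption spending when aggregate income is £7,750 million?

MPC = (5701 − 5373)/(6550 − 6150) = 328/400 = 0.82
a = 5373 − 0.82(6150) = 5373 − 5043 = 330
C = 330 + 0.82(7750) = 330 + 6355 = 6685

C = 6685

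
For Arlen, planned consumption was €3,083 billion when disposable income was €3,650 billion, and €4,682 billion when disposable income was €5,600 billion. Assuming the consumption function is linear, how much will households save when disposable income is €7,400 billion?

MPC = (4682 − 3083)/(5600 − 3650) = 1599/1950 = 0.82
a = 3083 − 0.82(3650) = 3083 − 2993 = 90
C = 90 + 0.82(7400) = 6158
S = 7400 − 6158 = 1242

S = 1242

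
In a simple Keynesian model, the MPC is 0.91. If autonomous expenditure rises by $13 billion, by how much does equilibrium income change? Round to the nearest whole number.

ΔY ≈ 144

The multiplier is 1/(1 − MPC) = 1/0.09.
ΔY = 13/0.09 = 144.44 ≈ 144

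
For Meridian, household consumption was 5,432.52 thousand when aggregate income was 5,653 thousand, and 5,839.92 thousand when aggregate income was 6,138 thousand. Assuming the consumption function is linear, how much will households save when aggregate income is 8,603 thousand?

MPC = (5839.92 − 5432.52)/(6138 − 5653) = 407.4/485 = 0.84
a = 5432.52 − 0.84(5653) = 5432.52 − 4748.52 = 684
C = 684 + 0.84(8603) = 7910.52
S = 8603 − 7910.52 = 692.48

S = 692.48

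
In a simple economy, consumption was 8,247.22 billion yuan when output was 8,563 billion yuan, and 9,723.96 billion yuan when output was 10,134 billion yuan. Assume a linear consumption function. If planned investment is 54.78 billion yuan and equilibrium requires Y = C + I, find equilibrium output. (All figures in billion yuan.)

MPC = (9723.96 − 8247.22)/(10134 − 8563) = 1476.74/1571 = 0.94
a = 8247.22 − 0.94(8563) = 198
Equilibrium: Y = 198 + 0.94Y + 54.78
0.06Y = 252.78, so Y = 252.78/0.06 = 4213

Y = 4213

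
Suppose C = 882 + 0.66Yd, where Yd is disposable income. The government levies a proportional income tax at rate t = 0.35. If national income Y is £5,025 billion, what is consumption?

C = 3037.725

Yd = (1 − 0.35)(5025) = 0.65(5025) = 3266.25
C = 882 + 0.66(3266.25) = 882 + 2155.725 = 3037.725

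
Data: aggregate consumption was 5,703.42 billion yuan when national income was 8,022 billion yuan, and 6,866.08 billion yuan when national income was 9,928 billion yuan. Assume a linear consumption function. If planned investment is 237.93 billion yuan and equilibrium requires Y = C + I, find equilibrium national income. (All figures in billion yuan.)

MPC = (6866.08 − 5703.42)/(9928 − 8022) = 1162.66/1906 = 0.61
a = 5703.42 − 0.61(8022) = 810
Equilibrium: Y = 810 + 0.61Y + 237.93
0.39Y = 1047.93, so Y = 1047.93/0.39 = 2687

Y = 2687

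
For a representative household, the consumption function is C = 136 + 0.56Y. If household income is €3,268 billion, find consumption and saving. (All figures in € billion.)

C = 136 + 0.56(3268) = 136 + 1830.08 = 1966.08
S = Y − C = 3268 − 1966.08 = 1301.92

C = 1966.08; S = 1301.92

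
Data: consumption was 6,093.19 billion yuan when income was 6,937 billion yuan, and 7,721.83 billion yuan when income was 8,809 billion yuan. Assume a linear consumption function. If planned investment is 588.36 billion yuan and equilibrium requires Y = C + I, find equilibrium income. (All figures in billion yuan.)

MPC = (7721.83 − 6093.19)/(8809 − 6937) = 1628.64/1872 = 0.87
a = 6093.19 − 0.87(6937) = 58
Equilibrium: Y = 58 + 0.87Y + 588.36
0.13Y = 646.36, so Y = 646.36/0.13 = 4972

Y = 4972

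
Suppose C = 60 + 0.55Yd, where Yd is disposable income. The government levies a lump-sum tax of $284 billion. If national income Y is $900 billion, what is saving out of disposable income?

Yd = Y − T = 900 − 284 = 616
C = 60 + 0.55(616) = 60 + 338.8 = 398.8
S = Yd − C = 616 − 398.8 = 217.2

S = 217.2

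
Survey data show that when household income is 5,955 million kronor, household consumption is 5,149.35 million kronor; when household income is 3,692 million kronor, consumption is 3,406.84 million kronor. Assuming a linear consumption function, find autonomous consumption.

a = 564

MPC = ΔC/ΔY = (5149.35 − 3406.84)/(5955 − 3692) = 1742.51/2263 = 0.77
a = C − MPC·Y = 3406.84 − 0.77(3692) = 3406.84 − 2842.84 = 564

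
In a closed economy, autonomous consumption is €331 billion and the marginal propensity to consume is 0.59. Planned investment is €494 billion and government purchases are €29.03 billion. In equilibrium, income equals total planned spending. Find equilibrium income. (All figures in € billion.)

Y = 2083

Y = C + I + G = 331 + 0.59Y + 494 + 29.03
Y − 0.59Y = 854.03
0.41Y = 854.03, so Y = 854.03/0.41 = 2083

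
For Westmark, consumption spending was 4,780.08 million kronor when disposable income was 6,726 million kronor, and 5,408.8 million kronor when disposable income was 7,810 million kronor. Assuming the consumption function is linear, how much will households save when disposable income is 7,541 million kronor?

MPC = (5408.8 − 4780.08)/(7810 − 6726) = 628.72/1084 = 0.58
a = 4780.08 − 0.58(6726) = 4780.08 − 3901.08 = 879
C = 879 + 0.58(7541) = 5252.78
S = 7541 − 5252.78 = 2288.22

S = 2288.22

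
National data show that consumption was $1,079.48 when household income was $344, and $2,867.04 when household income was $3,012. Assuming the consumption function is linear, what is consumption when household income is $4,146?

C = 3626.82

MPC = (2867.04 − 1079.48)/(3012 − 344) = 1787.56/2668 = 0.67
a = 1079.48 − 0.67(344) = 1079.48 − 230.48 = 849
C = 849 + 0.67(4146) = 849 + 2777.82 = 3626.82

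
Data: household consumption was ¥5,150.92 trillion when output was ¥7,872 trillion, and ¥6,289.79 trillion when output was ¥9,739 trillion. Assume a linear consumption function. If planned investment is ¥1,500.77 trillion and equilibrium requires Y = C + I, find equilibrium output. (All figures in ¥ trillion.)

MPC = (6289.79 − 5150.92)/(9739 − 7872) = 1138.87/1867 = 0.61
a = 5150.92 − 0.61(7872) = 349
Equilibrium: Y = 349 + 0.61Y + 1500.77
0.39Y = 1849.77, so Y = 1849.77/0.39 = 4743

Y = 4743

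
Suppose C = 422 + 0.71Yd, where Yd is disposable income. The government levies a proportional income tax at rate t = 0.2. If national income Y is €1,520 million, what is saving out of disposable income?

S = -69.36

Yd = (1 − 0.2)(1520) = 0.8(1520) = 1216
C = 422 + 0.71(1216) = 422 + 863.36 = 1285.36
S = Yd − C = 1216 − 1285.36 = -69.36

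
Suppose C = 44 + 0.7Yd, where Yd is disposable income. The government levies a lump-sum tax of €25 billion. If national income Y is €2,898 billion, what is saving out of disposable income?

S = 817.9

Yd = Y − T = 2898 − 25 = 2873
C = 44 + 0.7(2873) = 44 + 2011.1 = 2055.1
S = Yd − C = 2873 − 2055.1 = 817.9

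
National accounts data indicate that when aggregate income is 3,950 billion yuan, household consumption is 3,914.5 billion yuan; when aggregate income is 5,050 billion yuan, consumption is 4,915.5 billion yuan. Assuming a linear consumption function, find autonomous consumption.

MPC = ΔC/ΔY = (4915.5 − 3914.5)/(5050 − 3950) = 1001/1100 = 0.91
a = C − MPC·Y = 3914.5 − 0.91(3950) = 3914.5 − 3594.5 = 320

a = 320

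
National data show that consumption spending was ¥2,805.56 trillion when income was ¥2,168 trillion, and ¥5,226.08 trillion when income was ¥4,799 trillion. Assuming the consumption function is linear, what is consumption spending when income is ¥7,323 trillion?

C = 7548.16

MPC = (5226.08 − 2805.56)/(4799 − 2168) = 2420.52/2631 = 0.92
a = 2805.56 − 0.92(2168) = 2805.56 − 1994.56 = 811
C = 811 + 0.92(7323) = 811 + 6737.16 = 7548.16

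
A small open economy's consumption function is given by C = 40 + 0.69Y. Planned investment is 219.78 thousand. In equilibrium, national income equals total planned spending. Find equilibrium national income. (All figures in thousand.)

Y = 838

Y = C + I = 40 + 0.69Y + 219.78
Y − 0.69Y = 259.78
0.31Y = 259.78, so Y = 259.78/0.31 = 838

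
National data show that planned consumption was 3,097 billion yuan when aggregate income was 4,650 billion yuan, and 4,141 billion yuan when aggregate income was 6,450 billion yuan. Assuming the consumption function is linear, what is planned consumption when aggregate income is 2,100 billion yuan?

MPC = (4141 − 3097)/(6450 − 4650) = 1044/1800 = 0.58
a = 3097 − 0.58(4650) = 3097 − 2697 = 400
C = 400 + 0.58(2100) = 400 + 1218 = 1618

C = 1618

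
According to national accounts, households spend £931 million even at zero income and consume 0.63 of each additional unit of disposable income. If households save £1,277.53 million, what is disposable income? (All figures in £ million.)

S = Y − C = -931 + 0.37Y
-931 + 0.37Y = 1277.53, so 0.37Y = 2208.53 and Y = 5969

Y = 5969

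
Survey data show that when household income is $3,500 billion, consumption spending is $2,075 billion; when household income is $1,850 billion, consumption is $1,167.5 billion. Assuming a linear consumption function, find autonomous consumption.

a = 150

MPC = ΔC/ΔY = (2075 − 1167.5)/(3500 − 1850) = 907.5/1650 = 0.55
a = C − MPC·Y = 1167.5 − 0.55(1850) = 1167.5 − 1017.5 = 150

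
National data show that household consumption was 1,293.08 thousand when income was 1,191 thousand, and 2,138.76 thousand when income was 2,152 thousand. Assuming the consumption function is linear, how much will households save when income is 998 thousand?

S = -125.24

MPC = (2138.76 − 1293.08)/(2152 − 1191) = 845.68/961 = 0.88
a = 1293.08 − 0.88(1191) = 1293.08 − 1048.08 = 245
C = 245 + 0.88(998) = 1123.24
S = 998 − 1123.24 = -125.24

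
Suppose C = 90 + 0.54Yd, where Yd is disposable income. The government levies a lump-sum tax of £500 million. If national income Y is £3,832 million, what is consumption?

C = 1889.28

Yd = Y − T = 3832 − 500 = 3332
C = 90 + 0.54(3332) = 90 + 1799.28 = 1889.28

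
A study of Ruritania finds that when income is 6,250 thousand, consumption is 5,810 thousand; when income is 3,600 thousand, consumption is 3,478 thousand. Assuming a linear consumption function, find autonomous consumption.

MPC = ΔC/ΔY = (5810 − 3478)/(6250 − 3600) = 2332/2650 = 0.88
a = C − MPC·Y = 3478 − 0.88(3600) = 3478 − 3168 = 310

a = 310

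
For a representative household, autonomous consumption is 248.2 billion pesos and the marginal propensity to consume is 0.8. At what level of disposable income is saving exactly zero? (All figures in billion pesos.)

At break-even, C = Y: 248.2 + 0.8Y = Y
0.2Y = 248.2, so Y = 248.2/0.2 = 1241

Y = 1241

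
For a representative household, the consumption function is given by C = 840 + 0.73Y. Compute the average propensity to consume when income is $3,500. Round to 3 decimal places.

APC = 0.970

C = 840 + 0.73(3500) = 3395
APC = C/Y = 3395/3500 = 0.970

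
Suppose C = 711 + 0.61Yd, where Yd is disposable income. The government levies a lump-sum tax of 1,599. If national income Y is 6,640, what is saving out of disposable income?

S = 1254.99

Yd = Y − T = 6640 − 1599 = 5041
C = 711 + 0.61(5041) = 711 + 3075.01 = 3786.01
S = Yd − C = 5041 − 3786.01 = 1254.99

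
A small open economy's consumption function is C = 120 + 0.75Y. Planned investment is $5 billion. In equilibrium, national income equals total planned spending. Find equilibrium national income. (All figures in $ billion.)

Y = 500

Y = C + I = 120 + 0.75Y + 5
Y − 0.75Y = 125
0.25Y = 125, so Y = 125/0.25 = 500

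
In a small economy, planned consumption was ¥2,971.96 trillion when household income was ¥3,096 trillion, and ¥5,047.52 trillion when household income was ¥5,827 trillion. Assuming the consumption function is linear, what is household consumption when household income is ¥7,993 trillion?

MPC = (5047.52 − 2971.96)/(5827 − 3096) = 2075.56/2731 = 0.76
a = 2971.96 − 0.76(3096) = 2971.96 − 2352.96 = 619
C = 619 + 0.76(7993) = 619 + 6074.68 = 6693.68

C = 6693.68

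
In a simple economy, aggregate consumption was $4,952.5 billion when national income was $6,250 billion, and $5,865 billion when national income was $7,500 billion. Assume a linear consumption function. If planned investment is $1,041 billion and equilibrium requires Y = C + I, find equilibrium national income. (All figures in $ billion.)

MPC = (5865 − 4952.5)/(7500 − 6250) = 912.5/1250 = 0.73
a = 4952.5 − 0.73(6250) = 390
Equilibrium: Y = 390 + 0.73Y + 1041
0.27Y = 1431, so Y = 1431/0.27 = 5300

Y = 5300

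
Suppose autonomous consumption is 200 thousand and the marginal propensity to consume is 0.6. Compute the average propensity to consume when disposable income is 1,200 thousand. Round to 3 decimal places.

APC = 0.767

C = 200 + 0.6(1200) = 920
APC = C/Y = 920/1200 = 0.767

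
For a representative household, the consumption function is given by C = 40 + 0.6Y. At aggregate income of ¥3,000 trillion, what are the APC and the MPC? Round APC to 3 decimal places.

APC = 0.613; MPC = 0.6

MPC = 0.6 (the slope of the consumption function)
C = 40 + 0.6(3000) = 1840, so APC = 1840/3000 = 0.613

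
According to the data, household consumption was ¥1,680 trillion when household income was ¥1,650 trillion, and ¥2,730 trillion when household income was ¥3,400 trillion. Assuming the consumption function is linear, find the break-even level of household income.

Y = 1725

MPC = (2730 − 1680)/(3400 − 1650) = 1050/1750 = 0.6
a = 1680 − 0.6(1650) = 1680 − 990 = 690
Break-even: Y = a/(1−MPC) = 690/0.4 = 1725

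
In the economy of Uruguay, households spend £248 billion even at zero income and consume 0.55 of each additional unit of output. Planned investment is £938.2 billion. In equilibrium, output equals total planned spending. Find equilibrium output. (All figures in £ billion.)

Y = C + I = 248 + 0.55Y + 938.2
Y − 0.55Y = 1186.2
0.45Y = 1186.2, so Y = 1186.2/0.45 = 2636

Y = 2636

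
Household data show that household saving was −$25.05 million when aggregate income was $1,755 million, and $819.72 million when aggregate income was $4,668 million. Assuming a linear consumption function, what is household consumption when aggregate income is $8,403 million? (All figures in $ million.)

C = 6500.13

MPS = ΔS/ΔY = (819.72 − (-25.05))/(4668 − 1755) = 844.77/2913 = 0.29
MPC = 1 − MPS = 0.71
Autonomous saving = -25.05 − 0.29(1755) = -534, so a = 534
C = 534 + 0.71(8403) = 534 + 5966.13 = 6500.13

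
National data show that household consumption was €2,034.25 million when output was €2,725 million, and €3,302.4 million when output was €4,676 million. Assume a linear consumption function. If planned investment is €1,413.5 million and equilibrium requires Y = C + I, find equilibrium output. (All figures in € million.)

Y = 4790

MPC = (3302.4 − 2034.25)/(4676 − 2725) = 1268.15/1951 = 0.65
a = 2034.25 − 0.65(2725) = 263
Equilibrium: Y = 263 + 0.65Y + 1413.5
0.35Y = 1676.5, so Y = 1676.5/0.35 = 4790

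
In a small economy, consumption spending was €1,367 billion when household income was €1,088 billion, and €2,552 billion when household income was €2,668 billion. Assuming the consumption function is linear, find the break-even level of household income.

MPC = (2552 − 1367)/(2668 − 1088) = 1185/1580 = 0.75
a = 1367 − 0.75(1088) = 1367 − 816 = 551
Break-even: Y = a/(1−MPC) = 551/0.25 = 2204

Y = 2204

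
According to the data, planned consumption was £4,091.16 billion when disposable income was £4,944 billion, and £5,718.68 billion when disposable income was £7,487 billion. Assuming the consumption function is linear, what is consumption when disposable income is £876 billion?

MPC = (5718.68 − 4091.16)/(7487 − 4944) = 1627.52/2543 = 0.64
a = 4091.16 − 0.64(4944) = 4091.16 − 3164.16 = 927
C = 927 + 0.64(876) = 927 + 560.64 = 1487.64

C = 1487.64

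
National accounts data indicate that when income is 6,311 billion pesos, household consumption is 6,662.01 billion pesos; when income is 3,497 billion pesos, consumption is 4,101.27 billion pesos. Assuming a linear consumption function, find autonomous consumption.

MPC = ΔC/ΔY = (6662.01 − 4101.27)/(6311 − 3497) = 2560.74/2814 = 0.91
a = C − MPC·Y = 4101.27 − 0.91(3497) = 4101.27 − 3182.27 = 919

a = 919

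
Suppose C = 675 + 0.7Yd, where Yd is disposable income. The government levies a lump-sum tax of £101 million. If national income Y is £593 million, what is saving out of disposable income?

Yd = Y − T = 593 − 101 = 492
C = 675 + 0.7(492) = 675 + 344.4 = 1019.4
S = Yd − C = 492 − 1019.4 = -527.4

S = -527.4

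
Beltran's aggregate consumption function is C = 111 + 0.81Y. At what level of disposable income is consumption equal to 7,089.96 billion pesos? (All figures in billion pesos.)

111 + 0.81Y = 7089.96
0.81Y = 6978.96, so Y = 6978.96/0.81 = 8616

Y = 8616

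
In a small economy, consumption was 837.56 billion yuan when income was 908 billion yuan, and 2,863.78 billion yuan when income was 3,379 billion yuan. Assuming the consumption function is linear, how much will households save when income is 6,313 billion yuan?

S = 1043.34

MPC = (2863.78 − 837.56)/(3379 − 908) = 2026.22/2471 = 0.82
a = 837.56 − 0.82(908) = 837.56 − 744.56 = 93
C = 93 + 0.82(6313) = 5269.66
S = 6313 − 5269.66 = 1043.34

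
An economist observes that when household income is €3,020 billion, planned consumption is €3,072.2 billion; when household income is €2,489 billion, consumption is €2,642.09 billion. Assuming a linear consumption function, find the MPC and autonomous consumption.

MPC = ΔC/ΔY = (3072.2 − 2642.09)/(3020 − 2489) = 430.11/531 = 0.81
a = C − MPC·Y = 2642.09 − 0.81(2489) = 2642.09 − 2016.09 = 626

MPC = 0.81; a = 626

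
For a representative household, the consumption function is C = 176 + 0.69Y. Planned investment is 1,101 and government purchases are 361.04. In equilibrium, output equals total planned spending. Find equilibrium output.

Y = 5284

Y = C + I + G = 176 + 0.69Y + 1101 + 361.04
Y − 0.69Y = 1638.04
0.31Y = 1638.04, so Y = 1638.04/0.31 = 5284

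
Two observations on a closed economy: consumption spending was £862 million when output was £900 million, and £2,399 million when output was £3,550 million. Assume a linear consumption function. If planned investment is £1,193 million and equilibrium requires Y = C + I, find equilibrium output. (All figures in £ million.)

Y = 3650

MPC = (2399 − 862)/(3550 − 900) = 1537/2650 = 0.58
a = 862 − 0.58(900) = 340
Equilibrium: Y = 340 + 0.58Y + 1193
0.42Y = 1533, so Y = 1533/0.42 = 3650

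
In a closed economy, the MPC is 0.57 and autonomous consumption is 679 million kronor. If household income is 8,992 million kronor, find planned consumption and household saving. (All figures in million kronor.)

C = 5804.44; S = 3187.56

C = 679 + 0.57(8992) = 679 + 5125.44 = 5804.44
S = Y − C = 8992 − 5804.44 = 3187.56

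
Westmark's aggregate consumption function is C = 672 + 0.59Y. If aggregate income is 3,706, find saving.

C = 672 + 0.59(3706) = 672 + 2186.54 = 2858.54
S = Y − C = 3706 − 2858.54 = 847.46

S = 847.46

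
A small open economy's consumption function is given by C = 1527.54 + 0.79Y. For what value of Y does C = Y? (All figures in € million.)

Y = 7274

At break-even, C = Y: 1527.54 + 0.79Y = Y
0.21Y = 1527.54, so Y = 1527.54/0.21 = 7274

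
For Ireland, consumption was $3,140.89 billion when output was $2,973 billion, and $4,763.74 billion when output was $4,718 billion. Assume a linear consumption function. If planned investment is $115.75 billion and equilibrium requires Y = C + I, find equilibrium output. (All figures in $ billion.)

Y = 7025

MPC = (4763.74 − 3140.89)/(4718 − 2973) = 1622.85/1745 = 0.93
a = 3140.89 − 0.93(2973) = 376
Equilibrium: Y = 376 + 0.93Y + 115.75
0.07Y = 491.75, so Y = 491.75/0.07 = 7025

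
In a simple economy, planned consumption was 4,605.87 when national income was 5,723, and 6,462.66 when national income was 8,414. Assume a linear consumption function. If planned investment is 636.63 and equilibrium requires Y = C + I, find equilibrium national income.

Y = 4173

MPC = (6462.66 − 4605.87)/(8414 − 5723) = 1856.79/2691 = 0.69
a = 4605.87 − 0.69(5723) = 657
Equilibrium: Y = 657 + 0.69Y + 636.63
0.31Y = 1293.63, so Y = 1293.63/0.31 = 4173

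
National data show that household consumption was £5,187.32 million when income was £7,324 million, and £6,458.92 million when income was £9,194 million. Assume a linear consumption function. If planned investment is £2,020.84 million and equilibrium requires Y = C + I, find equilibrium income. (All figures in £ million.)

Y = 6962

MPC = (6458.92 − 5187.32)/(9194 − 7324) = 1271.6/1870 = 0.68
a = 5187.32 − 0.68(7324) = 207
Equilibrium: Y = 207 + 0.68Y + 2020.84
0.32Y = 2227.84, so Y = 2227.84/0.32 = 6962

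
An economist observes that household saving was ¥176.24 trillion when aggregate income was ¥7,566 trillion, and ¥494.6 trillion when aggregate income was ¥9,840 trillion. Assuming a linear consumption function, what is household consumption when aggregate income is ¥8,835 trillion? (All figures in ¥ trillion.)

C = 8481.1

MPS = ΔS/ΔY = (494.6 − 176.24)/(9840 − 7566) = 318.36/2274 = 0.14
MPC = 1 − MPS = 0.86
Autonomous saving = 176.24 − 0.14(7566) = -883, so a = 883
C = 883 + 0.86(8835) = 883 + 7598.1 = 8481.1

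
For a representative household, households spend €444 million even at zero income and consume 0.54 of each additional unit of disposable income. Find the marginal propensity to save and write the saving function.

MPS = 1 − MPC = 1 − 0.54 = 0.46
S = Y − C = -444 + 0.46Y

MPS = 0.46; S = -444 + 0.46Y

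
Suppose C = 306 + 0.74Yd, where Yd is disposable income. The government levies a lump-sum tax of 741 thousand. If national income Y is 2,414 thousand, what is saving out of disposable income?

Yd = Y − T = 2414 − 741 = 1673
C = 306 + 0.74(1673) = 306 + 1238.02 = 1544.02
S = Yd − C = 1673 − 1544.02 = 128.98

S = 128.98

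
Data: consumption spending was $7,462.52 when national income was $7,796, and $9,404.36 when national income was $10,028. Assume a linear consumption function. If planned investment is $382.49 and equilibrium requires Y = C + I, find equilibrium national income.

Y = 8173

MPC = (9404.36 − 7462.52)/(10028 − 7796) = 1941.84/2232 = 0.87
a = 7462.52 − 0.87(7796) = 680
Equilibrium: Y = 680 + 0.87Y + 382.49
0.13Y = 1062.49, so Y = 1062.49/0.13 = 8173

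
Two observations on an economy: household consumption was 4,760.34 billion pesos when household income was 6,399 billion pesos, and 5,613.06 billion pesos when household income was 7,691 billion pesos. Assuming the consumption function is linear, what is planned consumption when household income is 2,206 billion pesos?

C = 1992.96

MPC = (5613.06 − 4760.34)/(7691 − 6399) = 852.72/1292 = 0.66
a = 4760.34 − 0.66(6399) = 4760.34 − 4223.34 = 537
C = 537 + 0.66(2206) = 537 + 1455.96 = 1992.96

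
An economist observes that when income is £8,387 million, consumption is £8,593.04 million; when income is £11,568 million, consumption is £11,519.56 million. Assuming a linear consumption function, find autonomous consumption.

a = 877

MPC = ΔC/ΔY = (11519.56 − 8593.04)/(11568 − 8387) = 2926.52/3181 = 0.92
a = C − MPC·Y = 8593.04 − 0.92(8387) = 8593.04 − 7716.04 = 877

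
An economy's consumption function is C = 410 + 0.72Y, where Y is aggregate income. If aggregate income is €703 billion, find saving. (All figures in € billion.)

S = -213.16

C = 410 + 0.72(703) = 410 + 506.16 = 916.16
S = Y − C = 703 − 916.16 = -213.16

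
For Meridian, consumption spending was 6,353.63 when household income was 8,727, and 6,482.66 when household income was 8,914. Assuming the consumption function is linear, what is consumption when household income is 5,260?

MPC = (6482.66 − 6353.63)/(8914 − 8727) = 129.03/187 = 0.69
a = 6353.63 − 0.69(8727) = 6353.63 − 6021.63 = 332
C = 332 + 0.69(5260) = 332 + 3629.4 = 3961.4

C = 3961.4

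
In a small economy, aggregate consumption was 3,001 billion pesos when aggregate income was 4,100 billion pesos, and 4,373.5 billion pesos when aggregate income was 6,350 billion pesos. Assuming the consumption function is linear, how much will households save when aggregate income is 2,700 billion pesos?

S = 553

MPC = (4373.5 − 3001)/(6350 − 4100) = 1372.5/2250 = 0.61
a = 3001 − 0.61(4100) = 3001 − 2501 = 500
C = 500 + 0.61(2700) = 2147
S = 2700 − 2147 = 553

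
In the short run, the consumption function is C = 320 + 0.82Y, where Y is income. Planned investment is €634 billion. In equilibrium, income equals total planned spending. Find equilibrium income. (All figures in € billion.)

Y = 5300

Y = C + I = 320 + 0.82Y + 634
Y − 0.82Y = 954
0.18Y = 954, so Y = 954/0.18 = 5300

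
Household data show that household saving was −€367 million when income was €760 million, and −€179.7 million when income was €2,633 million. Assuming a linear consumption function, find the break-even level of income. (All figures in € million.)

Y = 4430

MPS = ΔS/ΔY = (-179.7 − (-367))/(2633 − 760) = 187.3/1873 = 0.1
MPC = 1 − MPS = 0.9
From S(760) = -367: −a + 0.1(760) = -367, so a = 76 − (-367) = 443
Break-even (S = 0): Y = a/MPS = 443/0.1 = 4430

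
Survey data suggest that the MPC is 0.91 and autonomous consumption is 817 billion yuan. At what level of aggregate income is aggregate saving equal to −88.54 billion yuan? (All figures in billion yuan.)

S = Y − C = -817 + 0.09Y
-817 + 0.09Y = -88.54, so 0.09Y = 728.46 and Y = 8094

Y = 8094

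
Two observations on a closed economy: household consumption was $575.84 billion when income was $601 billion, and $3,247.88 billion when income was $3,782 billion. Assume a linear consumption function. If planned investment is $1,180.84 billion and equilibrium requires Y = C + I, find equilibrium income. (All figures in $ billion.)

MPC = (3247.88 − 575.84)/(3782 − 601) = 2672.04/3181 = 0.84
a = 575.84 − 0.84(601) = 71
Equilibrium: Y = 71 + 0.84Y + 1180.84
0.16Y = 1251.84, so Y = 1251.84/0.16 = 7824

Y = 7824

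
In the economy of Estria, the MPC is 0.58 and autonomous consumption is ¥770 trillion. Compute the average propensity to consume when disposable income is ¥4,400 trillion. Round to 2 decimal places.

C = 770 + 0.58(4400) = 3322
APC = C/Y = 3322/4400 = 0.76

APC = 0.76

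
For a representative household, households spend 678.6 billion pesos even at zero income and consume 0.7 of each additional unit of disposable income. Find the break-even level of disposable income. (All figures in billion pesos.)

At break-even, C = Y: 678.6 + 0.7Y = Y
0.3Y = 678.6, so Y = 678.6/0.3 = 2262

Y = 2262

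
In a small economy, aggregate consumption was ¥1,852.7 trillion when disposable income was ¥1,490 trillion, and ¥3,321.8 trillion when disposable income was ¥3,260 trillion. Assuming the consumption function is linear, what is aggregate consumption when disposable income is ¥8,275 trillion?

C = 7484.25

MPC = (3321.8 − 1852.7)/(3260 − 1490) = 1469.1/1770 = 0.83
a = 1852.7 − 0.83(1490) = 1852.7 − 1236.7 = 616
C = 616 + 0.83(8275) = 616 + 6868.25 = 7484.25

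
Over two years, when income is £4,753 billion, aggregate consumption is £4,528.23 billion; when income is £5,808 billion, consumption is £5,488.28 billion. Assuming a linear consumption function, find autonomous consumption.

a = 203

MPC = ΔC/ΔY = (5488.28 − 4528.23)/(5808 − 4753) = 960.05/1055 = 0.91
a = C − MPC·Y = 4528.23 − 0.91(4753) = 4528.23 − 4325.23 = 203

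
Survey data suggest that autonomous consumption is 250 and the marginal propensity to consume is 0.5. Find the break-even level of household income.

Y = 500

At break-even, C = Y: 250 + 0.5Y = Y
0.5Y = 250, so Y = 250/0.5 = 500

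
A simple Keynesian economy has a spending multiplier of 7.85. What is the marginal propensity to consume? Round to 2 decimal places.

k = 1/(1 − MPC), so 1 − MPC = 1/k = 1/7.85 = 0.1274
MPC = 1 − 0.1274 = 0.87

MPC = 0.87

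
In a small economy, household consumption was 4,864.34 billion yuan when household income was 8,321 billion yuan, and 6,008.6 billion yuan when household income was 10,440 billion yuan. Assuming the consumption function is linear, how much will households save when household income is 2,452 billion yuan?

S = 756.92

MPC = (6008.6 − 4864.34)/(10440 − 8321) = 1144.26/2119 = 0.54
a = 4864.34 − 0.54(8321) = 4864.34 − 4493.34 = 371
C = 371 + 0.54(2452) = 1695.08
S = 2452 − 1695.08 = 756.92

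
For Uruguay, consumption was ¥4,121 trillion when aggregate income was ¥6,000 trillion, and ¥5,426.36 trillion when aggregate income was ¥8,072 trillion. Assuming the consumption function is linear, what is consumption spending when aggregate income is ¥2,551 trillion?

C = 1948.13

MPC = (5426.36 − 4121)/(8072 − 6000) = 1305.36/2072 = 0.63
a = 4121 − 0.63(6000) = 4121 − 3780 = 341
C = 341 + 0.63(2551) = 341 + 1607.13 = 1948.13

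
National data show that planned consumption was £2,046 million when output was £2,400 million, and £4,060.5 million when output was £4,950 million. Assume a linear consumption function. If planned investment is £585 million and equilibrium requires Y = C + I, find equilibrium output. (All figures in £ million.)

Y = 3500

MPC = (4060.5 − 2046)/(4950 − 2400) = 2014.5/2550 = 0.79
a = 2046 − 0.79(2400) = 150
Equilibrium: Y = 150 + 0.79Y + 585
0.21Y = 735, so Y = 735/0.21 = 3500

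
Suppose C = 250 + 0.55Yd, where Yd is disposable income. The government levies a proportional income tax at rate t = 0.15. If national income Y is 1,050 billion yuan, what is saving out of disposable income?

S = 151.625

Yd = (1 − 0.15)(1050) = 0.85(1050) = 892.5
C = 250 + 0.55(892.5) = 250 + 490.875 = 740.875
S = Yd − C = 892.5 − 740.875 = 151.625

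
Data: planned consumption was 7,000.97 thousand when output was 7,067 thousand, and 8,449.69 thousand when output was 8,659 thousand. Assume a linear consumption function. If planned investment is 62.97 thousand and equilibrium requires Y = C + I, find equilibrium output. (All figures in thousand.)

MPC = (8449.69 − 7000.97)/(8659 − 7067) = 1448.72/1592 = 0.91
a = 7000.97 − 0.91(7067) = 570
Equilibrium: Y = 570 + 0.91Y + 62.97
0.09Y = 632.97, so Y = 632.97/0.09 = 7033

Y = 7033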